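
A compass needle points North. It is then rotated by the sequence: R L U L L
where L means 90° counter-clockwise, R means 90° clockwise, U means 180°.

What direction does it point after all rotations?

Start: North
  R (right (90° clockwise)) -> East
  L (left (90° counter-clockwise)) -> North
  U (U-turn (180°)) -> South
  L (left (90° counter-clockwise)) -> East
  L (left (90° counter-clockwise)) -> North
Final: North

Answer: Final heading: North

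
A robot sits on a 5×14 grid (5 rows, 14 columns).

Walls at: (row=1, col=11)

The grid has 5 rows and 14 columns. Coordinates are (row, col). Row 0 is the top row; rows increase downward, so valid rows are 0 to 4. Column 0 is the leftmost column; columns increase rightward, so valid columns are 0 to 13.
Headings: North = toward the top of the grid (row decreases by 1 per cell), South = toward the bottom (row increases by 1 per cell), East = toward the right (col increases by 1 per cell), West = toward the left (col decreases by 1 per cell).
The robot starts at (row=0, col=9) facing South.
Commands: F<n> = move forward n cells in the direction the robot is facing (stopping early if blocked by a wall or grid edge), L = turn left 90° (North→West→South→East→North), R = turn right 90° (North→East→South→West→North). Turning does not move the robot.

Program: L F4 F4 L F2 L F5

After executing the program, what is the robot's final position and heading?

Start: (row=0, col=9), facing South
  L: turn left, now facing East
  F4: move forward 4, now at (row=0, col=13)
  F4: move forward 0/4 (blocked), now at (row=0, col=13)
  L: turn left, now facing North
  F2: move forward 0/2 (blocked), now at (row=0, col=13)
  L: turn left, now facing West
  F5: move forward 5, now at (row=0, col=8)
Final: (row=0, col=8), facing West

Answer: Final position: (row=0, col=8), facing West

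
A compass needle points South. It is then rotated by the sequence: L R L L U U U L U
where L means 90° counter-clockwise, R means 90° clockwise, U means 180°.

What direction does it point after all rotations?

Start: South
  L (left (90° counter-clockwise)) -> East
  R (right (90° clockwise)) -> South
  L (left (90° counter-clockwise)) -> East
  L (left (90° counter-clockwise)) -> North
  U (U-turn (180°)) -> South
  U (U-turn (180°)) -> North
  U (U-turn (180°)) -> South
  L (left (90° counter-clockwise)) -> East
  U (U-turn (180°)) -> West
Final: West

Answer: Final heading: West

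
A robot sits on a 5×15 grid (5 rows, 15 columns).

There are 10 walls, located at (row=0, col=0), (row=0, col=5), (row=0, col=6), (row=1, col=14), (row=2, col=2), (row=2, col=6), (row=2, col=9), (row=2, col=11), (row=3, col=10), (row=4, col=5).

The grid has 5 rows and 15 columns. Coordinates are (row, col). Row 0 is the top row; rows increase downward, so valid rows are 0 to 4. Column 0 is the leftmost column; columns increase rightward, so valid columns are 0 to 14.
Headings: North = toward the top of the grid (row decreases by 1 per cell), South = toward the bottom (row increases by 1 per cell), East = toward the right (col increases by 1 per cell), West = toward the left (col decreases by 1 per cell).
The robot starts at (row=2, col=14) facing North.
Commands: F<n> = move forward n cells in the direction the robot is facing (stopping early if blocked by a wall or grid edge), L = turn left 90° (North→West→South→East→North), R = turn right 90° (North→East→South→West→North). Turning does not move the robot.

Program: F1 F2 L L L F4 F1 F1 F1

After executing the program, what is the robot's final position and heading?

Start: (row=2, col=14), facing North
  F1: move forward 0/1 (blocked), now at (row=2, col=14)
  F2: move forward 0/2 (blocked), now at (row=2, col=14)
  L: turn left, now facing West
  L: turn left, now facing South
  L: turn left, now facing East
  F4: move forward 0/4 (blocked), now at (row=2, col=14)
  [×3]F1: move forward 0/1 (blocked), now at (row=2, col=14)
Final: (row=2, col=14), facing East

Answer: Final position: (row=2, col=14), facing East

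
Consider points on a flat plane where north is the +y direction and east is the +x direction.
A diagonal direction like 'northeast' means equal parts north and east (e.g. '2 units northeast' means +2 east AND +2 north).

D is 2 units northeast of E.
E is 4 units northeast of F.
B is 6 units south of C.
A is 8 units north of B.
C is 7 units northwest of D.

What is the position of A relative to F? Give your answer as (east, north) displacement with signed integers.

Answer: A is at (east=-1, north=15) relative to F.

Derivation:
Place F at the origin (east=0, north=0).
  E is 4 units northeast of F: delta (east=+4, north=+4); E at (east=4, north=4).
  D is 2 units northeast of E: delta (east=+2, north=+2); D at (east=6, north=6).
  C is 7 units northwest of D: delta (east=-7, north=+7); C at (east=-1, north=13).
  B is 6 units south of C: delta (east=+0, north=-6); B at (east=-1, north=7).
  A is 8 units north of B: delta (east=+0, north=+8); A at (east=-1, north=15).
Therefore A relative to F: (east=-1, north=15).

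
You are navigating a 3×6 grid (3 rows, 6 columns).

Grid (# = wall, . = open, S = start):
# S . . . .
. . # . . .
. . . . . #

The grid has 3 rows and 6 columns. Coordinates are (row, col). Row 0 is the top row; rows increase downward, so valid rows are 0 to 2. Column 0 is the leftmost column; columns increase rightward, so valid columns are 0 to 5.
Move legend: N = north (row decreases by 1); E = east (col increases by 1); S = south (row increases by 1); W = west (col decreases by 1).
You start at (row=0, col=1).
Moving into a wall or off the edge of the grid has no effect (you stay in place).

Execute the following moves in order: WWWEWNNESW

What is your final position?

Start: (row=0, col=1)
  [×3]W (west): blocked, stay at (row=0, col=1)
  E (east): (row=0, col=1) -> (row=0, col=2)
  W (west): (row=0, col=2) -> (row=0, col=1)
  N (north): blocked, stay at (row=0, col=1)
  N (north): blocked, stay at (row=0, col=1)
  E (east): (row=0, col=1) -> (row=0, col=2)
  S (south): blocked, stay at (row=0, col=2)
  W (west): (row=0, col=2) -> (row=0, col=1)
Final: (row=0, col=1)

Answer: Final position: (row=0, col=1)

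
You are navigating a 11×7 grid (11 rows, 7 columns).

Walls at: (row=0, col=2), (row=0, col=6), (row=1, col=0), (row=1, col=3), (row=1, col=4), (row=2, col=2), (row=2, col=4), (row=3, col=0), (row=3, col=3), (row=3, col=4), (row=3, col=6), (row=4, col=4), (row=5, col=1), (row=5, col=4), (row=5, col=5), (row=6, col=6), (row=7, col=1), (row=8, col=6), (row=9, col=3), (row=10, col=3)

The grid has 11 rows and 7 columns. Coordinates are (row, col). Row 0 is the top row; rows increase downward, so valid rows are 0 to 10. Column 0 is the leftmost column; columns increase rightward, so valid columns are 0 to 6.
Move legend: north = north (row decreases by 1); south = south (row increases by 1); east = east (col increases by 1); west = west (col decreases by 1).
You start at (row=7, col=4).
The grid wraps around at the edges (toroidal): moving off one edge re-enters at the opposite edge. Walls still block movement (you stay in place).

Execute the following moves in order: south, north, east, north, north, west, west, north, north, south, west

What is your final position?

Answer: Final position: (row=5, col=2)

Derivation:
Start: (row=7, col=4)
  south (south): (row=7, col=4) -> (row=8, col=4)
  north (north): (row=8, col=4) -> (row=7, col=4)
  east (east): (row=7, col=4) -> (row=7, col=5)
  north (north): (row=7, col=5) -> (row=6, col=5)
  north (north): blocked, stay at (row=6, col=5)
  west (west): (row=6, col=5) -> (row=6, col=4)
  west (west): (row=6, col=4) -> (row=6, col=3)
  north (north): (row=6, col=3) -> (row=5, col=3)
  north (north): (row=5, col=3) -> (row=4, col=3)
  south (south): (row=4, col=3) -> (row=5, col=3)
  west (west): (row=5, col=3) -> (row=5, col=2)
Final: (row=5, col=2)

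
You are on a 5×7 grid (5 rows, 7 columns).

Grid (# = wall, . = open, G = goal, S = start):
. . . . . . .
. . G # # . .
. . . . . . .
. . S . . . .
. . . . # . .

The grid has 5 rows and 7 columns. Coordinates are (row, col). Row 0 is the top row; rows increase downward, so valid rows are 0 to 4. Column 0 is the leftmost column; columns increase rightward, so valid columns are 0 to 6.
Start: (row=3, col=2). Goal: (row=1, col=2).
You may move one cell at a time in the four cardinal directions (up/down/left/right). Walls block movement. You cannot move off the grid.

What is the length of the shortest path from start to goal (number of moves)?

BFS from (row=3, col=2) until reaching (row=1, col=2):
  Distance 0: (row=3, col=2)
  Distance 1: (row=2, col=2), (row=3, col=1), (row=3, col=3), (row=4, col=2)
  Distance 2: (row=1, col=2), (row=2, col=1), (row=2, col=3), (row=3, col=0), (row=3, col=4), (row=4, col=1), (row=4, col=3)  <- goal reached here
One shortest path (2 moves): (row=3, col=2) -> (row=2, col=2) -> (row=1, col=2)

Answer: Shortest path length: 2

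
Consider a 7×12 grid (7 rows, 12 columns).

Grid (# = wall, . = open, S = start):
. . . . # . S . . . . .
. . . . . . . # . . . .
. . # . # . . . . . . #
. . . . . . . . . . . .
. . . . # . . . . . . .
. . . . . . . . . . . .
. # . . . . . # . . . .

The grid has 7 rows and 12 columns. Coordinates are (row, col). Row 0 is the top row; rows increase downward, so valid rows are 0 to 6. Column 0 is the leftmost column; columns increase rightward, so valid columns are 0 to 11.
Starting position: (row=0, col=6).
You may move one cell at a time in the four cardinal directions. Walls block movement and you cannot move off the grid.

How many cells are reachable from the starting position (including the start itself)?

BFS flood-fill from (row=0, col=6):
  Distance 0: (row=0, col=6)
  Distance 1: (row=0, col=5), (row=0, col=7), (row=1, col=6)
  Distance 2: (row=0, col=8), (row=1, col=5), (row=2, col=6)
  Distance 3: (row=0, col=9), (row=1, col=4), (row=1, col=8), (row=2, col=5), (row=2, col=7), (row=3, col=6)
  Distance 4: (row=0, col=10), (row=1, col=3), (row=1, col=9), (row=2, col=8), (row=3, col=5), (row=3, col=7), (row=4, col=6)
  Distance 5: (row=0, col=3), (row=0, col=11), (row=1, col=2), (row=1, col=10), (row=2, col=3), (row=2, col=9), (row=3, col=4), (row=3, col=8), (row=4, col=5), (row=4, col=7), (row=5, col=6)
  Distance 6: (row=0, col=2), (row=1, col=1), (row=1, col=11), (row=2, col=10), (row=3, col=3), (row=3, col=9), (row=4, col=8), (row=5, col=5), (row=5, col=7), (row=6, col=6)
  Distance 7: (row=0, col=1), (row=1, col=0), (row=2, col=1), (row=3, col=2), (row=3, col=10), (row=4, col=3), (row=4, col=9), (row=5, col=4), (row=5, col=8), (row=6, col=5)
  Distance 8: (row=0, col=0), (row=2, col=0), (row=3, col=1), (row=3, col=11), (row=4, col=2), (row=4, col=10), (row=5, col=3), (row=5, col=9), (row=6, col=4), (row=6, col=8)
  Distance 9: (row=3, col=0), (row=4, col=1), (row=4, col=11), (row=5, col=2), (row=5, col=10), (row=6, col=3), (row=6, col=9)
  Distance 10: (row=4, col=0), (row=5, col=1), (row=5, col=11), (row=6, col=2), (row=6, col=10)
  Distance 11: (row=5, col=0), (row=6, col=11)
  Distance 12: (row=6, col=0)
Total reachable: 76 (grid has 76 open cells total)

Answer: Reachable cells: 76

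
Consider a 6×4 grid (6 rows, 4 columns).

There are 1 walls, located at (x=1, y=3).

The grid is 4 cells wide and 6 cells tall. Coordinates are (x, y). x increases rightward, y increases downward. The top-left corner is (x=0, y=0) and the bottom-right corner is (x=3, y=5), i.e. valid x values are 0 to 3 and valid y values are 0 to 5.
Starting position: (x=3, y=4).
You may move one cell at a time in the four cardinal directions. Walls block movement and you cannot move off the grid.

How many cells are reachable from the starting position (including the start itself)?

BFS flood-fill from (x=3, y=4):
  Distance 0: (x=3, y=4)
  Distance 1: (x=3, y=3), (x=2, y=4), (x=3, y=5)
  Distance 2: (x=3, y=2), (x=2, y=3), (x=1, y=4), (x=2, y=5)
  Distance 3: (x=3, y=1), (x=2, y=2), (x=0, y=4), (x=1, y=5)
  Distance 4: (x=3, y=0), (x=2, y=1), (x=1, y=2), (x=0, y=3), (x=0, y=5)
  Distance 5: (x=2, y=0), (x=1, y=1), (x=0, y=2)
  Distance 6: (x=1, y=0), (x=0, y=1)
  Distance 7: (x=0, y=0)
Total reachable: 23 (grid has 23 open cells total)

Answer: Reachable cells: 23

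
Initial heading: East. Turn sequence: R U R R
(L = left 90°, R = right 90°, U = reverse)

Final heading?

Answer: Final heading: South

Derivation:
Start: East
  R (right (90° clockwise)) -> South
  U (U-turn (180°)) -> North
  R (right (90° clockwise)) -> East
  R (right (90° clockwise)) -> South
Final: South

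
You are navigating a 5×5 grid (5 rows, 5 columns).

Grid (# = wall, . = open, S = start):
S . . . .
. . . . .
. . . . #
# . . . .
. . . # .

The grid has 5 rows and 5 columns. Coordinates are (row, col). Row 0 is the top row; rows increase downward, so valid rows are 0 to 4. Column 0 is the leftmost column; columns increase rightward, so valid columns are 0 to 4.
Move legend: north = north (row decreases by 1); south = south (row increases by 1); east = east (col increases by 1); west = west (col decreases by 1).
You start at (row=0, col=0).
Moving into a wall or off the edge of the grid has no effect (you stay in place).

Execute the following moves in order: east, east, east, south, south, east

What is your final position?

Answer: Final position: (row=2, col=3)

Derivation:
Start: (row=0, col=0)
  east (east): (row=0, col=0) -> (row=0, col=1)
  east (east): (row=0, col=1) -> (row=0, col=2)
  east (east): (row=0, col=2) -> (row=0, col=3)
  south (south): (row=0, col=3) -> (row=1, col=3)
  south (south): (row=1, col=3) -> (row=2, col=3)
  east (east): blocked, stay at (row=2, col=3)
Final: (row=2, col=3)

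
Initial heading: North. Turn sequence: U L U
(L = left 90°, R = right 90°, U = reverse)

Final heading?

Start: North
  U (U-turn (180°)) -> South
  L (left (90° counter-clockwise)) -> East
  U (U-turn (180°)) -> West
Final: West

Answer: Final heading: West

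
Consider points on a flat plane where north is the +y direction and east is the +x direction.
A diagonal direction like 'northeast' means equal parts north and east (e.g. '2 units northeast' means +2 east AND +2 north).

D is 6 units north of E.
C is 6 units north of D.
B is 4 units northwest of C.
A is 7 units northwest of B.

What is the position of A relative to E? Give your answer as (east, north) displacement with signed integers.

Answer: A is at (east=-11, north=23) relative to E.

Derivation:
Place E at the origin (east=0, north=0).
  D is 6 units north of E: delta (east=+0, north=+6); D at (east=0, north=6).
  C is 6 units north of D: delta (east=+0, north=+6); C at (east=0, north=12).
  B is 4 units northwest of C: delta (east=-4, north=+4); B at (east=-4, north=16).
  A is 7 units northwest of B: delta (east=-7, north=+7); A at (east=-11, north=23).
Therefore A relative to E: (east=-11, north=23).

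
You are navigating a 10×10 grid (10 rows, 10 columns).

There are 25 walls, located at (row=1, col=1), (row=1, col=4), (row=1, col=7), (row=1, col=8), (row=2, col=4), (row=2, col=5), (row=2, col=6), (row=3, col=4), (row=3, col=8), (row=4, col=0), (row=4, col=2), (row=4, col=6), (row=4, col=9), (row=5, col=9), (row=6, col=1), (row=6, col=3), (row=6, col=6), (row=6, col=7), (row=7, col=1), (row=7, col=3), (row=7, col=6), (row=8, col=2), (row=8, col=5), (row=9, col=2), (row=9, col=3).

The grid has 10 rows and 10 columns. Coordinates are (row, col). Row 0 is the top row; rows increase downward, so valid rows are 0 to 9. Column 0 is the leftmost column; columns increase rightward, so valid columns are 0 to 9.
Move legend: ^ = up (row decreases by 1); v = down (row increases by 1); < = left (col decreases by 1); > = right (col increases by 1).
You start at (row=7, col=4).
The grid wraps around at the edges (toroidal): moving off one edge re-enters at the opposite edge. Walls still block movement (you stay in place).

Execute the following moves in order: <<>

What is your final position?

Start: (row=7, col=4)
  < (left): blocked, stay at (row=7, col=4)
  < (left): blocked, stay at (row=7, col=4)
  > (right): (row=7, col=4) -> (row=7, col=5)
Final: (row=7, col=5)

Answer: Final position: (row=7, col=5)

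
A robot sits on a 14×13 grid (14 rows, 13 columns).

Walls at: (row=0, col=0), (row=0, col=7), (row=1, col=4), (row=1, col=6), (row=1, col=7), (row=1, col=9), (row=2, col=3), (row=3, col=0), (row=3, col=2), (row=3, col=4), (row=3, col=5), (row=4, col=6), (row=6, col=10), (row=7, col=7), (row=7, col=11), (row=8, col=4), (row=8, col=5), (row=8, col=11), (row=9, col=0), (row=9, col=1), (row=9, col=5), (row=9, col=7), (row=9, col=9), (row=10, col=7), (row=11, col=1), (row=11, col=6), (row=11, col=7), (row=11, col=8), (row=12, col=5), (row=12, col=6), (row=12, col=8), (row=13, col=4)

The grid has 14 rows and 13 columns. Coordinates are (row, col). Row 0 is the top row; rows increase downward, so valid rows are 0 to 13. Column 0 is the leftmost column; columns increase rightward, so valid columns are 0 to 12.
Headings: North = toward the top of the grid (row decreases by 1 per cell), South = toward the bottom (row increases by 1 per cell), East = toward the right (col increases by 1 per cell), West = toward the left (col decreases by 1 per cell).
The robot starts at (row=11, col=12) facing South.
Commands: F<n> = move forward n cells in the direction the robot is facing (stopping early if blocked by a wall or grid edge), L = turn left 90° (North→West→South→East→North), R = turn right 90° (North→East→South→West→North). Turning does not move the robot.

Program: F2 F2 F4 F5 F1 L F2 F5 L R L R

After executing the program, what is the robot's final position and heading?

Start: (row=11, col=12), facing South
  F2: move forward 2, now at (row=13, col=12)
  F2: move forward 0/2 (blocked), now at (row=13, col=12)
  F4: move forward 0/4 (blocked), now at (row=13, col=12)
  F5: move forward 0/5 (blocked), now at (row=13, col=12)
  F1: move forward 0/1 (blocked), now at (row=13, col=12)
  L: turn left, now facing East
  F2: move forward 0/2 (blocked), now at (row=13, col=12)
  F5: move forward 0/5 (blocked), now at (row=13, col=12)
  L: turn left, now facing North
  R: turn right, now facing East
  L: turn left, now facing North
  R: turn right, now facing East
Final: (row=13, col=12), facing East

Answer: Final position: (row=13, col=12), facing East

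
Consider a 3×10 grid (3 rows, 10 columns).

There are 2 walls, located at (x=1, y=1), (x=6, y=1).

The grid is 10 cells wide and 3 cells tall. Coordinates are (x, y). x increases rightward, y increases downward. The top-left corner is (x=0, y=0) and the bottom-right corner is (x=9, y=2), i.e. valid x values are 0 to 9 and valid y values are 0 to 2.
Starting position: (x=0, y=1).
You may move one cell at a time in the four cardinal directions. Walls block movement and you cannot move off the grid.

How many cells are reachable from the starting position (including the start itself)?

BFS flood-fill from (x=0, y=1):
  Distance 0: (x=0, y=1)
  Distance 1: (x=0, y=0), (x=0, y=2)
  Distance 2: (x=1, y=0), (x=1, y=2)
  Distance 3: (x=2, y=0), (x=2, y=2)
  Distance 4: (x=3, y=0), (x=2, y=1), (x=3, y=2)
  Distance 5: (x=4, y=0), (x=3, y=1), (x=4, y=2)
  Distance 6: (x=5, y=0), (x=4, y=1), (x=5, y=2)
  Distance 7: (x=6, y=0), (x=5, y=1), (x=6, y=2)
  Distance 8: (x=7, y=0), (x=7, y=2)
  Distance 9: (x=8, y=0), (x=7, y=1), (x=8, y=2)
  Distance 10: (x=9, y=0), (x=8, y=1), (x=9, y=2)
  Distance 11: (x=9, y=1)
Total reachable: 28 (grid has 28 open cells total)

Answer: Reachable cells: 28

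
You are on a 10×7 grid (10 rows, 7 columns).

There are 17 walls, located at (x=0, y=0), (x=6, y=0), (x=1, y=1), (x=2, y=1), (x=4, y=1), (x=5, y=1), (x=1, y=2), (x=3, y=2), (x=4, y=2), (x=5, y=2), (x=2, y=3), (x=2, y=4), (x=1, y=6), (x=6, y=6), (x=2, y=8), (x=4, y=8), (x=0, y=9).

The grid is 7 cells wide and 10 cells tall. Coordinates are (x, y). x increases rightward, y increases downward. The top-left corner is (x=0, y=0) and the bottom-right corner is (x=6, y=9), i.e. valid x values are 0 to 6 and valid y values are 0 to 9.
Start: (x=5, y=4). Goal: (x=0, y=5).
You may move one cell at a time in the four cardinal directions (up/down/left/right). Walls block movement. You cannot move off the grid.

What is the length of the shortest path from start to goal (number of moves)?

Answer: Shortest path length: 6

Derivation:
BFS from (x=5, y=4) until reaching (x=0, y=5):
  Distance 0: (x=5, y=4)
  Distance 1: (x=5, y=3), (x=4, y=4), (x=6, y=4), (x=5, y=5)
  Distance 2: (x=4, y=3), (x=6, y=3), (x=3, y=4), (x=4, y=5), (x=6, y=5), (x=5, y=6)
  Distance 3: (x=6, y=2), (x=3, y=3), (x=3, y=5), (x=4, y=6), (x=5, y=7)
  Distance 4: (x=6, y=1), (x=2, y=5), (x=3, y=6), (x=4, y=7), (x=6, y=7), (x=5, y=8)
  Distance 5: (x=1, y=5), (x=2, y=6), (x=3, y=7), (x=6, y=8), (x=5, y=9)
  Distance 6: (x=1, y=4), (x=0, y=5), (x=2, y=7), (x=3, y=8), (x=4, y=9), (x=6, y=9)  <- goal reached here
One shortest path (6 moves): (x=5, y=4) -> (x=4, y=4) -> (x=3, y=4) -> (x=3, y=5) -> (x=2, y=5) -> (x=1, y=5) -> (x=0, y=5)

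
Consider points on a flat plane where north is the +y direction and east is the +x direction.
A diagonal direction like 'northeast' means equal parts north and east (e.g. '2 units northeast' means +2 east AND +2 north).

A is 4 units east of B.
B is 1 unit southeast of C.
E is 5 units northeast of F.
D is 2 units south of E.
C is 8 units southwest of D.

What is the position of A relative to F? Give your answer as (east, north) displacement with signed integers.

Place F at the origin (east=0, north=0).
  E is 5 units northeast of F: delta (east=+5, north=+5); E at (east=5, north=5).
  D is 2 units south of E: delta (east=+0, north=-2); D at (east=5, north=3).
  C is 8 units southwest of D: delta (east=-8, north=-8); C at (east=-3, north=-5).
  B is 1 unit southeast of C: delta (east=+1, north=-1); B at (east=-2, north=-6).
  A is 4 units east of B: delta (east=+4, north=+0); A at (east=2, north=-6).
Therefore A relative to F: (east=2, north=-6).

Answer: A is at (east=2, north=-6) relative to F.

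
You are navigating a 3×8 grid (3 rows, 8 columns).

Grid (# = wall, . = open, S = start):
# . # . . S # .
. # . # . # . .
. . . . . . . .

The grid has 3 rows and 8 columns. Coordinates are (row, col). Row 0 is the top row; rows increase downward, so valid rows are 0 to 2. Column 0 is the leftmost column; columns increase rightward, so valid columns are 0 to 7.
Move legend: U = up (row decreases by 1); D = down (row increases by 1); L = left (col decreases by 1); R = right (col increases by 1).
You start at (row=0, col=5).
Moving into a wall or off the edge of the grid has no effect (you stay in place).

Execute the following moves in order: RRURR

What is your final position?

Start: (row=0, col=5)
  R (right): blocked, stay at (row=0, col=5)
  R (right): blocked, stay at (row=0, col=5)
  U (up): blocked, stay at (row=0, col=5)
  R (right): blocked, stay at (row=0, col=5)
  R (right): blocked, stay at (row=0, col=5)
Final: (row=0, col=5)

Answer: Final position: (row=0, col=5)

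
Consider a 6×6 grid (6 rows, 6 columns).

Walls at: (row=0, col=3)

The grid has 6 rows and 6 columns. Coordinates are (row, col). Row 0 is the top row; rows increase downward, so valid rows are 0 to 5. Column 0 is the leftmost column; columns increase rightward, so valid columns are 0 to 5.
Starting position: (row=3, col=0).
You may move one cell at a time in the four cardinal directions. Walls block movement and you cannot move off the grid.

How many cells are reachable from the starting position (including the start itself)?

Answer: Reachable cells: 35

Derivation:
BFS flood-fill from (row=3, col=0):
  Distance 0: (row=3, col=0)
  Distance 1: (row=2, col=0), (row=3, col=1), (row=4, col=0)
  Distance 2: (row=1, col=0), (row=2, col=1), (row=3, col=2), (row=4, col=1), (row=5, col=0)
  Distance 3: (row=0, col=0), (row=1, col=1), (row=2, col=2), (row=3, col=3), (row=4, col=2), (row=5, col=1)
  Distance 4: (row=0, col=1), (row=1, col=2), (row=2, col=3), (row=3, col=4), (row=4, col=3), (row=5, col=2)
  Distance 5: (row=0, col=2), (row=1, col=3), (row=2, col=4), (row=3, col=5), (row=4, col=4), (row=5, col=3)
  Distance 6: (row=1, col=4), (row=2, col=5), (row=4, col=5), (row=5, col=4)
  Distance 7: (row=0, col=4), (row=1, col=5), (row=5, col=5)
  Distance 8: (row=0, col=5)
Total reachable: 35 (grid has 35 open cells total)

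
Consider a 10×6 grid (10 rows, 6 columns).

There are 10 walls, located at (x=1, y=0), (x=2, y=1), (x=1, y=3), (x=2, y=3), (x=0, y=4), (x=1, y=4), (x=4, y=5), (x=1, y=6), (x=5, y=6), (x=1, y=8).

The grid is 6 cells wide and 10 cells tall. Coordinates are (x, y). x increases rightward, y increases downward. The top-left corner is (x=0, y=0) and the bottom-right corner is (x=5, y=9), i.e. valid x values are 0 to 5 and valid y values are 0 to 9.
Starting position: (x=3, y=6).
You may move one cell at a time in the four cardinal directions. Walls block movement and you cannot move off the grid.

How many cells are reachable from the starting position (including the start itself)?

BFS flood-fill from (x=3, y=6):
  Distance 0: (x=3, y=6)
  Distance 1: (x=3, y=5), (x=2, y=6), (x=4, y=6), (x=3, y=7)
  Distance 2: (x=3, y=4), (x=2, y=5), (x=2, y=7), (x=4, y=7), (x=3, y=8)
  Distance 3: (x=3, y=3), (x=2, y=4), (x=4, y=4), (x=1, y=5), (x=1, y=7), (x=5, y=7), (x=2, y=8), (x=4, y=8), (x=3, y=9)
  Distance 4: (x=3, y=2), (x=4, y=3), (x=5, y=4), (x=0, y=5), (x=0, y=7), (x=5, y=8), (x=2, y=9), (x=4, y=9)
  Distance 5: (x=3, y=1), (x=2, y=2), (x=4, y=2), (x=5, y=3), (x=5, y=5), (x=0, y=6), (x=0, y=8), (x=1, y=9), (x=5, y=9)
  Distance 6: (x=3, y=0), (x=4, y=1), (x=1, y=2), (x=5, y=2), (x=0, y=9)
  Distance 7: (x=2, y=0), (x=4, y=0), (x=1, y=1), (x=5, y=1), (x=0, y=2)
  Distance 8: (x=5, y=0), (x=0, y=1), (x=0, y=3)
  Distance 9: (x=0, y=0)
Total reachable: 50 (grid has 50 open cells total)

Answer: Reachable cells: 50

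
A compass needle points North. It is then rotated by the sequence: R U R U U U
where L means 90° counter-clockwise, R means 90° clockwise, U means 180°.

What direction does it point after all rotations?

Start: North
  R (right (90° clockwise)) -> East
  U (U-turn (180°)) -> West
  R (right (90° clockwise)) -> North
  U (U-turn (180°)) -> South
  U (U-turn (180°)) -> North
  U (U-turn (180°)) -> South
Final: South

Answer: Final heading: South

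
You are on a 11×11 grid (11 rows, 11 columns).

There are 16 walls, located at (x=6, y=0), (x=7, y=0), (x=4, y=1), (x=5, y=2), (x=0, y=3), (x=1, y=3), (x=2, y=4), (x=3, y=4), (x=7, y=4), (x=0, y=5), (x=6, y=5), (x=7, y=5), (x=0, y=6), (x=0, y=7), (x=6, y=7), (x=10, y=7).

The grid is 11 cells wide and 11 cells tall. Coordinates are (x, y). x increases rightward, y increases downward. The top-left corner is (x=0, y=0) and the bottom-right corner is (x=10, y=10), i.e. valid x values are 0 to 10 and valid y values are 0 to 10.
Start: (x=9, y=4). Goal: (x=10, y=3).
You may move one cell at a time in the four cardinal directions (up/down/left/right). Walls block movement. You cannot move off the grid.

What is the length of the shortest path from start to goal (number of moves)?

Answer: Shortest path length: 2

Derivation:
BFS from (x=9, y=4) until reaching (x=10, y=3):
  Distance 0: (x=9, y=4)
  Distance 1: (x=9, y=3), (x=8, y=4), (x=10, y=4), (x=9, y=5)
  Distance 2: (x=9, y=2), (x=8, y=3), (x=10, y=3), (x=8, y=5), (x=10, y=5), (x=9, y=6)  <- goal reached here
One shortest path (2 moves): (x=9, y=4) -> (x=10, y=4) -> (x=10, y=3)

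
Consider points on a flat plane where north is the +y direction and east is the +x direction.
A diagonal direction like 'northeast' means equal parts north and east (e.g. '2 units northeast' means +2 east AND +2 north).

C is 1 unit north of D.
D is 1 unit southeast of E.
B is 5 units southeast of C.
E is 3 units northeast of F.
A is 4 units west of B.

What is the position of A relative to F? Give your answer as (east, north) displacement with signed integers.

Answer: A is at (east=5, north=-2) relative to F.

Derivation:
Place F at the origin (east=0, north=0).
  E is 3 units northeast of F: delta (east=+3, north=+3); E at (east=3, north=3).
  D is 1 unit southeast of E: delta (east=+1, north=-1); D at (east=4, north=2).
  C is 1 unit north of D: delta (east=+0, north=+1); C at (east=4, north=3).
  B is 5 units southeast of C: delta (east=+5, north=-5); B at (east=9, north=-2).
  A is 4 units west of B: delta (east=-4, north=+0); A at (east=5, north=-2).
Therefore A relative to F: (east=5, north=-2).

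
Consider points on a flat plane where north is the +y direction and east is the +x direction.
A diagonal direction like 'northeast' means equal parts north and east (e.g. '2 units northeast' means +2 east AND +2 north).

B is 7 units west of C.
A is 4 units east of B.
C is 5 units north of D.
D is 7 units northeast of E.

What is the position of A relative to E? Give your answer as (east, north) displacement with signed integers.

Place E at the origin (east=0, north=0).
  D is 7 units northeast of E: delta (east=+7, north=+7); D at (east=7, north=7).
  C is 5 units north of D: delta (east=+0, north=+5); C at (east=7, north=12).
  B is 7 units west of C: delta (east=-7, north=+0); B at (east=0, north=12).
  A is 4 units east of B: delta (east=+4, north=+0); A at (east=4, north=12).
Therefore A relative to E: (east=4, north=12).

Answer: A is at (east=4, north=12) relative to E.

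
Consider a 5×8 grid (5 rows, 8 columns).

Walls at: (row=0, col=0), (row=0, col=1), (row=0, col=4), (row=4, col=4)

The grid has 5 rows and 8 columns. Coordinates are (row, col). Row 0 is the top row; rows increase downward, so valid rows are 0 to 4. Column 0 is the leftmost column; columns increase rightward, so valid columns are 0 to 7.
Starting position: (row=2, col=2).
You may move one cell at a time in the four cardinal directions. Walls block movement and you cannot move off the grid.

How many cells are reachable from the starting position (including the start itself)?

BFS flood-fill from (row=2, col=2):
  Distance 0: (row=2, col=2)
  Distance 1: (row=1, col=2), (row=2, col=1), (row=2, col=3), (row=3, col=2)
  Distance 2: (row=0, col=2), (row=1, col=1), (row=1, col=3), (row=2, col=0), (row=2, col=4), (row=3, col=1), (row=3, col=3), (row=4, col=2)
  Distance 3: (row=0, col=3), (row=1, col=0), (row=1, col=4), (row=2, col=5), (row=3, col=0), (row=3, col=4), (row=4, col=1), (row=4, col=3)
  Distance 4: (row=1, col=5), (row=2, col=6), (row=3, col=5), (row=4, col=0)
  Distance 5: (row=0, col=5), (row=1, col=6), (row=2, col=7), (row=3, col=6), (row=4, col=5)
  Distance 6: (row=0, col=6), (row=1, col=7), (row=3, col=7), (row=4, col=6)
  Distance 7: (row=0, col=7), (row=4, col=7)
Total reachable: 36 (grid has 36 open cells total)

Answer: Reachable cells: 36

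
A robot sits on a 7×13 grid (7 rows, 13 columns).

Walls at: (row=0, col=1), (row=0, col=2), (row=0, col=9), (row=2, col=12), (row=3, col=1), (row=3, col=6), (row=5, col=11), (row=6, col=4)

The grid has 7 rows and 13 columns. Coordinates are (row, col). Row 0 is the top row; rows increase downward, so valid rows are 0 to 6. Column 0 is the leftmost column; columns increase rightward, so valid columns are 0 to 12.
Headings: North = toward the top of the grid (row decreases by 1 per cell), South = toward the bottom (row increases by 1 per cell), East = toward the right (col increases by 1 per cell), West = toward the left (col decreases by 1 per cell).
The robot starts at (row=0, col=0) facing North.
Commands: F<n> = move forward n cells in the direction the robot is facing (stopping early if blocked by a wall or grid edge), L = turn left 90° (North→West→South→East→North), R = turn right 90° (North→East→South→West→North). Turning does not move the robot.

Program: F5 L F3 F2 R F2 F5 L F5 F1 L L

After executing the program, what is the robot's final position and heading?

Answer: Final position: (row=0, col=0), facing East

Derivation:
Start: (row=0, col=0), facing North
  F5: move forward 0/5 (blocked), now at (row=0, col=0)
  L: turn left, now facing West
  F3: move forward 0/3 (blocked), now at (row=0, col=0)
  F2: move forward 0/2 (blocked), now at (row=0, col=0)
  R: turn right, now facing North
  F2: move forward 0/2 (blocked), now at (row=0, col=0)
  F5: move forward 0/5 (blocked), now at (row=0, col=0)
  L: turn left, now facing West
  F5: move forward 0/5 (blocked), now at (row=0, col=0)
  F1: move forward 0/1 (blocked), now at (row=0, col=0)
  L: turn left, now facing South
  L: turn left, now facing East
Final: (row=0, col=0), facing East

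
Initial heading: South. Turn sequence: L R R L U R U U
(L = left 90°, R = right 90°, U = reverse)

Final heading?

Answer: Final heading: East

Derivation:
Start: South
  L (left (90° counter-clockwise)) -> East
  R (right (90° clockwise)) -> South
  R (right (90° clockwise)) -> West
  L (left (90° counter-clockwise)) -> South
  U (U-turn (180°)) -> North
  R (right (90° clockwise)) -> East
  U (U-turn (180°)) -> West
  U (U-turn (180°)) -> East
Final: East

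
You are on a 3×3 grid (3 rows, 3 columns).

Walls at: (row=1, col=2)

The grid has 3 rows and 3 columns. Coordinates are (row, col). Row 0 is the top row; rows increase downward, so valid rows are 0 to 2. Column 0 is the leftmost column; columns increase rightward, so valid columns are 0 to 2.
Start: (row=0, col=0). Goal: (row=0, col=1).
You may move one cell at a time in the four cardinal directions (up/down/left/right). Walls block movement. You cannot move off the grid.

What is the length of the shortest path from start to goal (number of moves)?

Answer: Shortest path length: 1

Derivation:
BFS from (row=0, col=0) until reaching (row=0, col=1):
  Distance 0: (row=0, col=0)
  Distance 1: (row=0, col=1), (row=1, col=0)  <- goal reached here
One shortest path (1 moves): (row=0, col=0) -> (row=0, col=1)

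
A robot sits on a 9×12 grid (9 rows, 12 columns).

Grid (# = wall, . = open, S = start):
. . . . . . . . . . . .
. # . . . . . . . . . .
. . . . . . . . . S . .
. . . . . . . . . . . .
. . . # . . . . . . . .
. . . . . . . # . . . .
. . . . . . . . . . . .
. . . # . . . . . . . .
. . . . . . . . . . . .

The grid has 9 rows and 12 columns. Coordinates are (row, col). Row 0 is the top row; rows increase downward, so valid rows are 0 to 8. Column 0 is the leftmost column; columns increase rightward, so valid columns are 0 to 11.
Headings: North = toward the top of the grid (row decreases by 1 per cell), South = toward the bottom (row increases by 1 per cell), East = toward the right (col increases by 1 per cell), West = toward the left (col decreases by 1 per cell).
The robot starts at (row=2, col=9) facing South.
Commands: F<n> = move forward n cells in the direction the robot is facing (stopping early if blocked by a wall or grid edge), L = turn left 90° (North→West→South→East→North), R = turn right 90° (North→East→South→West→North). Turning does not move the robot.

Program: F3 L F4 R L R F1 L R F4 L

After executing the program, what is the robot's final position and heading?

Answer: Final position: (row=8, col=11), facing East

Derivation:
Start: (row=2, col=9), facing South
  F3: move forward 3, now at (row=5, col=9)
  L: turn left, now facing East
  F4: move forward 2/4 (blocked), now at (row=5, col=11)
  R: turn right, now facing South
  L: turn left, now facing East
  R: turn right, now facing South
  F1: move forward 1, now at (row=6, col=11)
  L: turn left, now facing East
  R: turn right, now facing South
  F4: move forward 2/4 (blocked), now at (row=8, col=11)
  L: turn left, now facing East
Final: (row=8, col=11), facing East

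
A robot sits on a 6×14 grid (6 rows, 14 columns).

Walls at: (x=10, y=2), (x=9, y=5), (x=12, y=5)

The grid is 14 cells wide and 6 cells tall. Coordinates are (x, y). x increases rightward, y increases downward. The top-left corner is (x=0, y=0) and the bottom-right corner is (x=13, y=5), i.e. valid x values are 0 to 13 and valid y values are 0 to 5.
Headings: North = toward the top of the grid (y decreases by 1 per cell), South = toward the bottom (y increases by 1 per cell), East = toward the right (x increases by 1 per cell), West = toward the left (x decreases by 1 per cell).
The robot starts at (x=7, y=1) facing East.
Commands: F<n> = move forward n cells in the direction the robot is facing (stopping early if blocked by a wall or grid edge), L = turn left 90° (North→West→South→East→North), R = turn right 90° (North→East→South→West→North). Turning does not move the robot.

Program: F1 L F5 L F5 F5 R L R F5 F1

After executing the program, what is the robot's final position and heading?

Answer: Final position: (x=0, y=0), facing North

Derivation:
Start: (x=7, y=1), facing East
  F1: move forward 1, now at (x=8, y=1)
  L: turn left, now facing North
  F5: move forward 1/5 (blocked), now at (x=8, y=0)
  L: turn left, now facing West
  F5: move forward 5, now at (x=3, y=0)
  F5: move forward 3/5 (blocked), now at (x=0, y=0)
  R: turn right, now facing North
  L: turn left, now facing West
  R: turn right, now facing North
  F5: move forward 0/5 (blocked), now at (x=0, y=0)
  F1: move forward 0/1 (blocked), now at (x=0, y=0)
Final: (x=0, y=0), facing North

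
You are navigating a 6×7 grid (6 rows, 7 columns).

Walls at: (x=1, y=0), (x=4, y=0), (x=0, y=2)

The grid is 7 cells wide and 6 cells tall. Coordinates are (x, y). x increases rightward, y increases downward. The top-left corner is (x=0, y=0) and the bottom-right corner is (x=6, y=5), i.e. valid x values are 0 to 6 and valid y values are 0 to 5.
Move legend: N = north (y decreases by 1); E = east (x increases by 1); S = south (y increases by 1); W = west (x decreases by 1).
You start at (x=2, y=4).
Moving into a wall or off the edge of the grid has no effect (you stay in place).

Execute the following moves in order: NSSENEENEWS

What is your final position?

Start: (x=2, y=4)
  N (north): (x=2, y=4) -> (x=2, y=3)
  S (south): (x=2, y=3) -> (x=2, y=4)
  S (south): (x=2, y=4) -> (x=2, y=5)
  E (east): (x=2, y=5) -> (x=3, y=5)
  N (north): (x=3, y=5) -> (x=3, y=4)
  E (east): (x=3, y=4) -> (x=4, y=4)
  E (east): (x=4, y=4) -> (x=5, y=4)
  N (north): (x=5, y=4) -> (x=5, y=3)
  E (east): (x=5, y=3) -> (x=6, y=3)
  W (west): (x=6, y=3) -> (x=5, y=3)
  S (south): (x=5, y=3) -> (x=5, y=4)
Final: (x=5, y=4)

Answer: Final position: (x=5, y=4)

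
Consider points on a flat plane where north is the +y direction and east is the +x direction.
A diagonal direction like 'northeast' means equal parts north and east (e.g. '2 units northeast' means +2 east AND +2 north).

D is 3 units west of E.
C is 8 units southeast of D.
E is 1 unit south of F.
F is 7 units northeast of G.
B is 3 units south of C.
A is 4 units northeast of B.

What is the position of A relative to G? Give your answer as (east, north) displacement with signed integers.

Answer: A is at (east=16, north=-1) relative to G.

Derivation:
Place G at the origin (east=0, north=0).
  F is 7 units northeast of G: delta (east=+7, north=+7); F at (east=7, north=7).
  E is 1 unit south of F: delta (east=+0, north=-1); E at (east=7, north=6).
  D is 3 units west of E: delta (east=-3, north=+0); D at (east=4, north=6).
  C is 8 units southeast of D: delta (east=+8, north=-8); C at (east=12, north=-2).
  B is 3 units south of C: delta (east=+0, north=-3); B at (east=12, north=-5).
  A is 4 units northeast of B: delta (east=+4, north=+4); A at (east=16, north=-1).
Therefore A relative to G: (east=16, north=-1).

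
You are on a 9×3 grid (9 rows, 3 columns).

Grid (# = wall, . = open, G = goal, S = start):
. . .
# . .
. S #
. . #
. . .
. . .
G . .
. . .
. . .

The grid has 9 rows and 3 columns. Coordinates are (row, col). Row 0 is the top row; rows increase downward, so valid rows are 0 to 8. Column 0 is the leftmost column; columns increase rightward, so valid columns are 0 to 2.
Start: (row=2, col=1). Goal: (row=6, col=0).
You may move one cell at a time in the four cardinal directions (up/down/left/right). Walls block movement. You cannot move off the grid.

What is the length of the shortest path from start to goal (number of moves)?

Answer: Shortest path length: 5

Derivation:
BFS from (row=2, col=1) until reaching (row=6, col=0):
  Distance 0: (row=2, col=1)
  Distance 1: (row=1, col=1), (row=2, col=0), (row=3, col=1)
  Distance 2: (row=0, col=1), (row=1, col=2), (row=3, col=0), (row=4, col=1)
  Distance 3: (row=0, col=0), (row=0, col=2), (row=4, col=0), (row=4, col=2), (row=5, col=1)
  Distance 4: (row=5, col=0), (row=5, col=2), (row=6, col=1)
  Distance 5: (row=6, col=0), (row=6, col=2), (row=7, col=1)  <- goal reached here
One shortest path (5 moves): (row=2, col=1) -> (row=2, col=0) -> (row=3, col=0) -> (row=4, col=0) -> (row=5, col=0) -> (row=6, col=0)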